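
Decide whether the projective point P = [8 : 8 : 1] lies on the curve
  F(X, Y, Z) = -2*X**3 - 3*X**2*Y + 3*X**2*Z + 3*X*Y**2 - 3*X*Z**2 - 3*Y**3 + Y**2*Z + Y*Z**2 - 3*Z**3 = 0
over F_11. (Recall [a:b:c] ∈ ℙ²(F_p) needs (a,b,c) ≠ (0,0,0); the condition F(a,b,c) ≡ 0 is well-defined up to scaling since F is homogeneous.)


F(8,8,1) ≡ 9 (mod 11); P is NOT on the curve.

Evaluate F(8, 8, 1) term-by-term (mod 11).
  -2*X**3 ↦ -2·512·1·1 = -1024
  -3*X**2*Y ↦ -3·64·8·1 = -1536
  3*X**2*Z ↦ 3·64·1·1 = 192
  3*X*Y**2 ↦ 3·8·64·1 = 1536
  -3*X*Z**2 ↦ -3·8·1·1 = -24
  -3*Y**3 ↦ -3·1·512·1 = -1536
  Y**2*Z ↦ 1·1·64·1 = 64
  Y*Z**2 ↦ 1·1·8·1 = 8
  -3*Z**3 ↦ -3·1·1·1 = -3
Sum: F(8, 8, 1) = (-1024) + (-1536) + (192) + (1536) + (-24) + (-1536) + (64) + (8) + (-3) = -2323.
Reducing mod 11: -2323 ≡ 9 (mod 11).
Since F(a, b, c) ≡ 9 ≠ 0 (mod 11), P does NOT lie on the curve.


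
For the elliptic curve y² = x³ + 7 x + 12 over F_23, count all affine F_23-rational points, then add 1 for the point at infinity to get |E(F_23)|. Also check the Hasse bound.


Affine points = {(0, 9), (0, 14), (4, 9), (4, 14), (7, 6), (7, 17), (10, 1), (10, 22), (13, 0), (14, 5), (14, 18), (18, 6), (18, 17), (19, 9), (19, 14), (21, 6), (21, 17), (22, 2), (22, 21)}; affine count = 19; |E(F_23)| = 20.

Discriminant check: Δ ∝ 4a³ + 27b² = 4·7³ + 27·12² = 4·343 + 27·144 ≡ 16 (mod 23). Nonzero ⇒ E is nonsingular.
For each x ∈ F_23, compute rhs = x³ + 7·x + 12 mod 23, then count y ∈ F_23 with y² ≡ rhs.
  x = 0: rhs = 12, matching y values: 9, 14 (2 points).
  x = 1: rhs = 20, matching y values: none (0 points).
  x = 2: rhs = 11, matching y values: none (0 points).
  x = 3: rhs = 14, matching y values: none (0 points).
  x = 4: rhs = 12, matching y values: 9, 14 (2 points).
  x = 5: rhs = 11, matching y values: none (0 points).
  x = 6: rhs = 17, matching y values: none (0 points).
  x = 7: rhs = 13, matching y values: 6, 17 (2 points).
  x = 8: rhs = 5, matching y values: none (0 points).
  x = 9: rhs = 22, matching y values: none (0 points).
  x = 10: rhs = 1, matching y values: 1, 22 (2 points).
  x = 11: rhs = 17, matching y values: none (0 points).
  x = 12: rhs = 7, matching y values: none (0 points).
  x = 13: rhs = 0, matching y values: 0 (1 points).
  x = 14: rhs = 2, matching y values: 5, 18 (2 points).
  x = 15: rhs = 19, matching y values: none (0 points).
  x = 16: rhs = 11, matching y values: none (0 points).
  x = 17: rhs = 7, matching y values: none (0 points).
  x = 18: rhs = 13, matching y values: 6, 17 (2 points).
  x = 19: rhs = 12, matching y values: 9, 14 (2 points).
  x = 20: rhs = 10, matching y values: none (0 points).
  x = 21: rhs = 13, matching y values: 6, 17 (2 points).
  x = 22: rhs = 4, matching y values: 2, 21 (2 points).
Total affine count: 19.
Full point count |E(F_23)| = 19 + 1 = 20.
Hasse bound: |20 − (23+1)| = |-4| = 4 ≤ 2√23 ≈ 9.5917 ✓.


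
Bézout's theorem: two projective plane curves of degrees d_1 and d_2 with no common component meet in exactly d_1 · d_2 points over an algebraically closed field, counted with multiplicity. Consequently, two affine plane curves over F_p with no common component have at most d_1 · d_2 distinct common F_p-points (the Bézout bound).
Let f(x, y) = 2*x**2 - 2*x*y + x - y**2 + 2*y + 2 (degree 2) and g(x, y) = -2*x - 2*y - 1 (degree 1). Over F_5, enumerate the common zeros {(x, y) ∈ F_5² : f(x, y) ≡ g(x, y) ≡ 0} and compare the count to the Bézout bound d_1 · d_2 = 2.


Common zeros: ∅; count = 0; Bézout bound = 2.

deg(f) = 2, deg(g) = 1, so Bézout bound = 2.
Scan x ∈ F_5. For each x, list the y ∈ F_5 with f(x, y) ≡ 0 and those with g(x, y) ≡ 0 (mod 5); the common zeros in that column are the intersection.
  x = 0: f ≡ 0 at y ∈ ∅; g ≡ 0 at y ∈ {2}; common: ∅.
  x = 1: f ≡ 0 at y ∈ {0}; g ≡ 0 at y ∈ {1}; common: ∅.
  x = 2: f ≡ 0 at y ∈ ∅; g ≡ 0 at y ∈ {0}; common: ∅.
  x = 3: f ≡ 0 at y ∈ ∅; g ≡ 0 at y ∈ {4}; common: ∅.
  x = 4: f ≡ 0 at y ∈ ∅; g ≡ 0 at y ∈ {3}; common: ∅.
Collecting: common zeros = ∅, so the count is 0.
Comparison with the Bézout bound: 0 ≤ 2 = deg(f)·deg(g), as expected for curves with no common component (the affine F_5-count falls short of the bound because intersections may lie at infinity, over extension fields, or carry multiplicity).


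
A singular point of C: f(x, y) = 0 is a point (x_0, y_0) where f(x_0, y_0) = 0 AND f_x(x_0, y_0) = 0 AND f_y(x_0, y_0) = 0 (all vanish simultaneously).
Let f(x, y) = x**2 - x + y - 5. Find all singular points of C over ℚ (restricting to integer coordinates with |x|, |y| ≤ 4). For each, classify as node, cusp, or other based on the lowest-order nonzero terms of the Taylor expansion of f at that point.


No singular points in the scanned grid; C is smooth there.

Compute partial derivatives:
  f_x = 2*x - 1.
  f_y = 1.
f_y = 1 is a nonzero constant, so f_y never vanishes: no point (x, y) can satisfy f = f_x = f_y = 0. In particular no (x, y) ∈ {−4, ..., 4}² is singular; the curve is smooth.


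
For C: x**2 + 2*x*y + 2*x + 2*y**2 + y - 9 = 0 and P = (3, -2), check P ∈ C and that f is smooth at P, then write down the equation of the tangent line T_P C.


Tangent line at P: 4*x - y - 14 = 0.

Step 1: f(3, -2) = 0, so P lies on C.
Step 2: partial derivatives
  f_x(x, y) = 2*x + 2*y + 2, f_y(x, y) = 2*x + 4*y + 1.
  f_x(P) = 4, f_y(P) = -1 (gradient nonzero, so P is smooth).
Step 3: tangent line at P: 4·(x − 3) + -1·(y − -2) = 0.
Expanding: 4*x - y - 14 = 0.


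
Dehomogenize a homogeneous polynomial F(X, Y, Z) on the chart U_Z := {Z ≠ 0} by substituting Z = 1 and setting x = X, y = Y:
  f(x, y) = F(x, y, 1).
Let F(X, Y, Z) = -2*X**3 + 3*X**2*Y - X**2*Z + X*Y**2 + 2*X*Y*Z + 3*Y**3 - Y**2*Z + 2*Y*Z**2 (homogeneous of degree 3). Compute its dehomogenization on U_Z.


f(x, y) = -2*x**3 + 3*x**2*y - x**2 + x*y**2 + 2*x*y + 3*y**3 - y**2 + 2*y

On U_Z we set Z = 1. Each monomial c·X^i·Y^j·Z^k in F becomes c·x^i·y^j·1^k = c·x^i·y^j.
Substituting Z = 1: F(X, Y, 1) = -2*x**3 + 3*x**2*y - x**2 + x*y**2 + 2*x*y + 3*y**3 - y**2 + 2*y.
Note: deg(f) ≤ deg(F) = 3; strict inequality happens when F is divisible by Z (lost terms).


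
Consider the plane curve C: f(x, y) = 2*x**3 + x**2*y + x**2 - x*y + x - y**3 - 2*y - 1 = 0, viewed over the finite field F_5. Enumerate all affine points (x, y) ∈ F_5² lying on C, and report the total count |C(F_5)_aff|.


Affine F_5-points: {(1, 1), (1, 3), (2, 1), (3, 0), (3, 2), (3, 3), (4, 3)}; count = 7.

For each of the 25 pairs (x, y) ∈ F_5², evaluate f(x, y) mod 5. Record the zeros.
  x = 0: [0↦4, 1↦1, 2↦2, 3↦1, 4↦2]  zeros at y ∈ ∅
  x = 1: [0↦3, 1↦0, 2↦1, 3↦0, 4↦1]  zeros at y ∈ {1, 3}
  x = 2: [0↦1, 1↦0, 2↦3, 3↦4, 4↦2]  zeros at y ∈ {1}
  x = 3: [0↦0, 1↦3, 2↦0, 3↦0, 4↦2]  zeros at y ∈ {0, 2, 3}
  x = 4: [0↦2, 1↦1, 2↦4, 3↦0, 4↦3]  zeros at y ∈ {3}
Collecting zeros: affine points = {(1, 1), (1, 3), (2, 1), (3, 0), (3, 2), (3, 3), (4, 3)}.
Total count |C(F_5)_aff| = 7.


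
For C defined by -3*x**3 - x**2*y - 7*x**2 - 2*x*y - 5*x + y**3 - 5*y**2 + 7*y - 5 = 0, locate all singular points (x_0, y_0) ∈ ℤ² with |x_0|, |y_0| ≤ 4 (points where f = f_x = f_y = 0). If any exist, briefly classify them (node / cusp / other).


Singular points: {(-1, 2)}; classification: cusp.

Compute partial derivatives:
  f_x = -9*x**2 - 2*x*y - 14*x - 2*y - 5.
  f_y = -x**2 - 2*x + 3*y**2 - 10*y + 7.
Scan x_0 ∈ {−4, ..., 4}. For each x_0, f_y(x_0, y) is a polynomial in y; find its integer roots y ∈ {−4, ..., 4}, then test f_x and f at those candidates.
  x = -4: f_y(-4, y) = 3*y**2 - 10*y - 1; no integer root y with |y| ≤ 4.
  x = -3: f_y(-3, y) = 3*y**2 - 10*y + 4; no integer root y with |y| ≤ 4.
  x = -2: f_y(-2, y) = 3*y**2 - 10*y + 7; vanishes at y ∈ {1}. (-2, 1): f_x = -11 ≠ 0.
  x = -1: f_y(-1, y) = 3*y**2 - 10*y + 8; vanishes at y ∈ {2}. (-1, 2): f_x = 0, f = 0 — SINGULAR.
  x = 0: f_y(0, y) = 3*y**2 - 10*y + 7; vanishes at y ∈ {1}. (0, 1): f_x = -7 ≠ 0.
  x = 1: f_y(1, y) = 3*y**2 - 10*y + 4; no integer root y with |y| ≤ 4.
  x = 2: f_y(2, y) = 3*y**2 - 10*y - 1; no integer root y with |y| ≤ 4.
  x = 3: f_y(3, y) = 3*y**2 - 10*y - 8; vanishes at y ∈ {4}. (3, 4): f_x = -160 ≠ 0.
  x = 4: f_y(4, y) = 3*y**2 - 10*y - 17; no integer root y with |y| ≤ 4.
Only singular point on the grid: (-1, 2).
Classify: substitute x = -1 + u, y = 2 + v and expand: f = -3*u**3 - u**2*v + v**3 + v**2.
No constant or linear terms (consistent with a singular point). Quadratic part: v**2. Cubic part: -3*u**3 - u**2*v + v**3.
The quadratic part v**2 is a perfect square, so there is a single (double) tangent line v = 0, i.e. y = 2. Restricting the cubic part to that line (v = 0) leaves -3*u**3 ≠ 0, so f is not divisible by v and the branch is v² ≈ 3*u**3 to lowest order — this is a cusp.
Classification: cusp.


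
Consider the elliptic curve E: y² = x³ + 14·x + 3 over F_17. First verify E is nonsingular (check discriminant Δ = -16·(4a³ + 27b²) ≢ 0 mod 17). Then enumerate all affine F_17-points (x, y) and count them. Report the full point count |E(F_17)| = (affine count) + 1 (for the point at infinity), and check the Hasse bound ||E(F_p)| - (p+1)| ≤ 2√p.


Affine points = {(1, 1), (1, 16), (3, 2), (3, 15), (4, 2), (4, 15), (7, 6), (7, 11), (8, 7), (8, 10), (9, 5), (9, 12), (10, 2), (10, 15), (11, 3), (11, 14), (13, 6), (13, 11), (14, 6), (14, 11), (15, 1), (15, 16)}; affine count = 22; |E(F_17)| = 23.

Discriminant check: Δ ∝ 4a³ + 27b² = 4·14³ + 27·3² = 4·2744 + 27·9 ≡ 16 (mod 17). Nonzero ⇒ E is nonsingular.
For each x ∈ F_17, compute rhs = x³ + 14·x + 3 mod 17, then count y ∈ F_17 with y² ≡ rhs.
  x = 0: rhs = 3, matching y values: none (0 points).
  x = 1: rhs = 1, matching y values: 1, 16 (2 points).
  x = 2: rhs = 5, matching y values: none (0 points).
  x = 3: rhs = 4, matching y values: 2, 15 (2 points).
  x = 4: rhs = 4, matching y values: 2, 15 (2 points).
  x = 5: rhs = 11, matching y values: none (0 points).
  x = 6: rhs = 14, matching y values: none (0 points).
  x = 7: rhs = 2, matching y values: 6, 11 (2 points).
  x = 8: rhs = 15, matching y values: 7, 10 (2 points).
  x = 9: rhs = 8, matching y values: 5, 12 (2 points).
  x = 10: rhs = 4, matching y values: 2, 15 (2 points).
  x = 11: rhs = 9, matching y values: 3, 14 (2 points).
  x = 12: rhs = 12, matching y values: none (0 points).
  x = 13: rhs = 2, matching y values: 6, 11 (2 points).
  x = 14: rhs = 2, matching y values: 6, 11 (2 points).
  x = 15: rhs = 1, matching y values: 1, 16 (2 points).
  x = 16: rhs = 5, matching y values: none (0 points).
Total affine count: 22.
Full point count |E(F_17)| = 22 + 1 = 23.
Hasse bound: |23 − (17+1)| = |5| = 5 ≤ 2√17 ≈ 8.2462 ✓.


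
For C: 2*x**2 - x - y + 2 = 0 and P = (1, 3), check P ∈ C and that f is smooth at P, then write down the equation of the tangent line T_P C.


Tangent line at P: 3*x - y = 0.

Step 1: f(1, 3) = 0, so P lies on C.
Step 2: partial derivatives
  f_x(x, y) = 4*x - 1, f_y(x, y) = -1.
  f_x(P) = 3, f_y(P) = -1 (gradient nonzero, so P is smooth).
Step 3: tangent line at P: 3·(x − 1) + -1·(y − 3) = 0.
Expanding: 3*x - y = 0.


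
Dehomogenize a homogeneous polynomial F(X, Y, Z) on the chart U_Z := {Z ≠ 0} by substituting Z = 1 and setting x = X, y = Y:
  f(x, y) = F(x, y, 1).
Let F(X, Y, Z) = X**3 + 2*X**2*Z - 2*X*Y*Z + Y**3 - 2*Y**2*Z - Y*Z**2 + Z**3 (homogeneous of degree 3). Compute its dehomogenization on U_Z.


f(x, y) = x**3 + 2*x**2 - 2*x*y + y**3 - 2*y**2 - y + 1

On U_Z we set Z = 1. Each monomial c·X^i·Y^j·Z^k in F becomes c·x^i·y^j·1^k = c·x^i·y^j.
Substituting Z = 1: F(X, Y, 1) = x**3 + 2*x**2 - 2*x*y + y**3 - 2*y**2 - y + 1.
Note: deg(f) ≤ deg(F) = 3; strict inequality happens when F is divisible by Z (lost terms).


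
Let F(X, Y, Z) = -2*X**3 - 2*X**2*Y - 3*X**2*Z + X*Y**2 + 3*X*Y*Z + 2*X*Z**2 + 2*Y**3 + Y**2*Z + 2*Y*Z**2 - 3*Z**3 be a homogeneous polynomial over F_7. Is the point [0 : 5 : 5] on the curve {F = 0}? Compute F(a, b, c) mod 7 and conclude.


F(0,5,5) ≡ 5 (mod 7); P is NOT on the curve.

Evaluate F(0, 5, 5) term-by-term (mod 7).
  -2*X**3 ↦ -2·0·1·1 = 0
  -2*X**2*Y ↦ -2·0·5·1 = 0
  -3*X**2*Z ↦ -3·0·1·5 = 0
  X*Y**2 ↦ 1·0·25·1 = 0
  3*X*Y*Z ↦ 3·0·5·5 = 0
  2*X*Z**2 ↦ 2·0·1·25 = 0
  2*Y**3 ↦ 2·1·125·1 = 250
  Y**2*Z ↦ 1·1·25·5 = 125
  2*Y*Z**2 ↦ 2·1·5·25 = 250
  -3*Z**3 ↦ -3·1·1·125 = -375
Sum: F(0, 5, 5) = (0) + (0) + (0) + (0) + (0) + (0) + (250) + (125) + (250) + (-375) = 250.
Reducing mod 7: 250 ≡ 5 (mod 7).
Since F(a, b, c) ≡ 5 ≠ 0 (mod 7), P does NOT lie on the curve.


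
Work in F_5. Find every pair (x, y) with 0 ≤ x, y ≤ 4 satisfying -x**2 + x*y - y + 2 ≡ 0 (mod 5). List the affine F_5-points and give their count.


Affine F_5-points: {(0, 2), (2, 2), (3, 1), (4, 3)}; count = 4.

For each of the 25 pairs (x, y) ∈ F_5², evaluate f(x, y) mod 5. Record the zeros.
  x = 0: [0↦2, 1↦1, 2↦0, 3↦4, 4↦3]  zeros at y ∈ {2}
  x = 1: [0↦1, 1↦1, 2↦1, 3↦1, 4↦1]  zeros at y ∈ ∅
  x = 2: [0↦3, 1↦4, 2↦0, 3↦1, 4↦2]  zeros at y ∈ {2}
  x = 3: [0↦3, 1↦0, 2↦2, 3↦4, 4↦1]  zeros at y ∈ {1}
  x = 4: [0↦1, 1↦4, 2↦2, 3↦0, 4↦3]  zeros at y ∈ {3}
Collecting zeros: affine points = {(0, 2), (2, 2), (3, 1), (4, 3)}.
Total count |C(F_5)_aff| = 4.


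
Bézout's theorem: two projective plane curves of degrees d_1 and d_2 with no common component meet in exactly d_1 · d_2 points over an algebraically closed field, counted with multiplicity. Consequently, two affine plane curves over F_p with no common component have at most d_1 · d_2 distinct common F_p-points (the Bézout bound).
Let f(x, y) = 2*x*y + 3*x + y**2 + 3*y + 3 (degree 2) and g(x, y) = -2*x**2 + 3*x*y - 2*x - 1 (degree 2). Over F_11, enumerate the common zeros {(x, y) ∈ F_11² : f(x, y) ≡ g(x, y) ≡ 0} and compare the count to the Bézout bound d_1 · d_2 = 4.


Common zeros: {(1, 9)}; count = 1; Bézout bound = 4.

deg(f) = 2, deg(g) = 2, so Bézout bound = 4.
Scan x ∈ F_11. For each x, list the y ∈ F_11 with f(x, y) ≡ 0 and those with g(x, y) ≡ 0 (mod 11); the common zeros in that column are the intersection.
  x = 0: f ≡ 0 at y ∈ ∅; g ≡ 0 at y ∈ ∅; common: ∅.
  x = 1: f ≡ 0 at y ∈ {8, 9}; g ≡ 0 at y ∈ {9}; common: {9}.
  x = 2: f ≡ 0 at y ∈ ∅; g ≡ 0 at y ∈ {4}; common: ∅.
  x = 3: f ≡ 0 at y ∈ {1}; g ≡ 0 at y ∈ {4}; common: ∅.
  x = 4: f ≡ 0 at y ∈ ∅; g ≡ 0 at y ∈ {8}; common: ∅.
  x = 5: f ≡ 0 at y ∈ {3, 6}; g ≡ 0 at y ∈ {7}; common: ∅.
  x = 6: f ≡ 0 at y ∈ {2, 5}; g ≡ 0 at y ∈ {9}; common: ∅.
  x = 7: f ≡ 0 at y ∈ ∅; g ≡ 0 at y ∈ {8}; common: ∅.
  x = 8: f ≡ 0 at y ∈ {7}; g ≡ 0 at y ∈ {1}; common: ∅.
  x = 9: f ≡ 0 at y ∈ ∅; g ≡ 0 at y ∈ {1}; common: ∅.
  x = 10: f ≡ 0 at y ∈ {0, 10}; g ≡ 0 at y ∈ {7}; common: ∅.
Collecting: common zeros = {(1, 9)}, so the count is 1.
Comparison with the Bézout bound: 1 ≤ 4 = deg(f)·deg(g), as expected for curves with no common component (the affine F_11-count falls short of the bound because intersections may lie at infinity, over extension fields, or carry multiplicity).


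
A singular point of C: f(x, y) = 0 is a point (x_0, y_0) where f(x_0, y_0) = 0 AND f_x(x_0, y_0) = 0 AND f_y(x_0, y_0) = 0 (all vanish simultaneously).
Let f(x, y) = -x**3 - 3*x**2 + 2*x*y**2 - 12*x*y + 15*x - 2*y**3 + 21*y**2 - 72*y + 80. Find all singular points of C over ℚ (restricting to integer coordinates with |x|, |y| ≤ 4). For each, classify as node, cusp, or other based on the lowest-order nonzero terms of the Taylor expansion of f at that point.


Singular points: {(-1, 3)}; classification: cusp.

Compute partial derivatives:
  f_x = -3*x**2 - 6*x + 2*y**2 - 12*y + 15.
  f_y = 4*x*y - 12*x - 6*y**2 + 42*y - 72.
Scan x_0 ∈ {−4, ..., 4}. For each x_0, f_y(x_0, y) is a polynomial in y; find its integer roots y ∈ {−4, ..., 4}, then test f_x and f at those candidates.
  x = -4: f_y(-4, y) = -6*y**2 + 26*y - 24; vanishes at y ∈ {3}. (-4, 3): f_x = -27 ≠ 0.
  x = -3: f_y(-3, y) = -6*y**2 + 30*y - 36; vanishes at y ∈ {2, 3}. (-3, 2): f_x = -10 ≠ 0; (-3, 3): f_x = -12 ≠ 0.
  x = -2: f_y(-2, y) = -6*y**2 + 34*y - 48; vanishes at y ∈ {3}. (-2, 3): f_x = -3 ≠ 0.
  x = -1: f_y(-1, y) = -6*y**2 + 38*y - 60; vanishes at y ∈ {3}. (-1, 3): f_x = 0, f = 0 — SINGULAR.
  x = 0: f_y(0, y) = -6*y**2 + 42*y - 72; vanishes at y ∈ {3, 4}. (0, 3): f_x = -3 ≠ 0; (0, 4): f_x = -1 ≠ 0.
  x = 1: f_y(1, y) = -6*y**2 + 46*y - 84; vanishes at y ∈ {3}. (1, 3): f_x = -12 ≠ 0.
  x = 2: f_y(2, y) = -6*y**2 + 50*y - 96; vanishes at y ∈ {3}. (2, 3): f_x = -27 ≠ 0.
  x = 3: f_y(3, y) = -6*y**2 + 54*y - 108; vanishes at y ∈ {3}. (3, 3): f_x = -48 ≠ 0.
  x = 4: f_y(4, y) = -6*y**2 + 58*y - 120; vanishes at y ∈ {3}. (4, 3): f_x = -75 ≠ 0.
Only singular point on the grid: (-1, 3).
Classify: substitute x = -1 + u, y = 3 + v and expand: f = -u**3 + 2*u*v**2 - 2*v**3 + v**2.
No constant or linear terms (consistent with a singular point). Quadratic part: v**2. Cubic part: -u**3 + 2*u*v**2 - 2*v**3.
The quadratic part v**2 is a perfect square, so there is a single (double) tangent line v = 0, i.e. y = 3. Restricting the cubic part to that line (v = 0) leaves -u**3 ≠ 0, so f is not divisible by v and the branch is v² ≈ u**3 to lowest order — this is a cusp.
Classification: cusp.


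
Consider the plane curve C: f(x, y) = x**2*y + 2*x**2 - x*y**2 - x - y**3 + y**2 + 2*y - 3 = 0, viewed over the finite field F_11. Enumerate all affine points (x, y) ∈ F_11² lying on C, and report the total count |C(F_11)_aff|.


Affine F_11-points: {(1, 1), (1, 9), (3, 3), (3, 7), (3, 10), (5, 4), (5, 7), (7, 0), (7, 1), (7, 4), (10, 0), (10, 3), (10, 10)}; count = 13.

For each of the 121 pairs (x, y) ∈ F_11², evaluate f(x, y) mod 11. Record the zeros.
  x = 0: [0↦8, 1↦10, 2↦8, 3↦7, 4↦1, 5↦6, 6↦5, 7↦3, 8↦5, 9↦5, 10↦8]  zeros at y ∈ ∅
  x = 1: [0↦9, 1↦0, 2↦7, 3↦2, 4↦1, 5↦9, 6↦9, 7↦6, 8↦5, 9↦0, 10↦7]  zeros at y ∈ {1, 9}
  x = 2: [0↦3, 1↦7, 2↦3, 3↦7, 4↦2, 5↦4, 6↦7, 7↦5, 8↦3, 9↦6, 10↦8]  zeros at y ∈ ∅
  x = 3: [0↦1, 1↦9, 2↦7, 3↦0, 4↦4, 5↦2, 6↦10, 7↦0, 8↦10, 9↦1, 10↦0]  zeros at y ∈ {3, 7, 10}
  x = 4: [0↦3, 1↦6, 2↦8, 3↦3, 4↦7, 5↦3, 6↦7, 7↦2, 8↦4, 9↦7, 10↦5]  zeros at y ∈ ∅
  x = 5: [0↦9, 1↦9, 2↦6, 3↦5, 4↦0, 5↦7, 6↦9, 7↦0, 8↦7, 9↦2, 10↦1]  zeros at y ∈ {4, 7}
  x = 6: [0↦8, 1↦7, 2↦1, 3↦6, 4↦5, 5↦3, 6↦5, 7↦5, 8↦8, 9↦8, 10↦10]  zeros at y ∈ ∅
  x = 7: [0↦0, 1↦0, 2↦4, 3↦6, 4↦0, 5↦2, 6↦6, 7↦6, 8↦7, 9↦3, 10↦10]  zeros at y ∈ {0, 1, 4}
  x = 8: [0↦7, 1↦10, 2↦4, 3↦5, 4↦7, 5↦4, 6↦1, 7↦3, 8↦4, 9↦9, 10↦1]  zeros at y ∈ ∅
  x = 9: [0↦7, 1↦4, 2↦1, 3↦3, 4↦4, 5↦9, 6↦1, 7↦7, 8↦10, 9↦4, 10↦5]  zeros at y ∈ ∅
  x = 10: [0↦0, 1↦4, 2↦6, 3↦0, 4↦2, 5↦6, 6↦6, 7↦7, 8↦3, 9↦10, 10↦0]  zeros at y ∈ {0, 3, 10}
Collecting zeros: affine points = {(1, 1), (1, 9), (3, 3), (3, 7), (3, 10), (5, 4), (5, 7), (7, 0), (7, 1), (7, 4), (10, 0), (10, 3), (10, 10)}.
Total count |C(F_11)_aff| = 13.


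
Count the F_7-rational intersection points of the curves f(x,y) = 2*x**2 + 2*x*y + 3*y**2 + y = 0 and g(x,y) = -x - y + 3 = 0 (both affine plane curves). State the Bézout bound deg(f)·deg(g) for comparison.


Common zeros: ∅; count = 0; Bézout bound = 2.

deg(f) = 2, deg(g) = 1, so Bézout bound = 2.
Scan x ∈ F_7. For each x, list the y ∈ F_7 with f(x, y) ≡ 0 and those with g(x, y) ≡ 0 (mod 7); the common zeros in that column are the intersection.
  x = 0: f ≡ 0 at y ∈ {0, 2}; g ≡ 0 at y ∈ {3}; common: ∅.
  x = 1: f ≡ 0 at y ∈ ∅; g ≡ 0 at y ∈ {2}; common: ∅.
  x = 2: f ≡ 0 at y ∈ ∅; g ≡ 0 at y ∈ {1}; common: ∅.
  x = 3: f ≡ 0 at y ∈ {1, 6}; g ≡ 0 at y ∈ {0}; common: ∅.
  x = 4: f ≡ 0 at y ∈ ∅; g ≡ 0 at y ∈ {6}; common: ∅.
  x = 5: f ≡ 0 at y ∈ {2, 6}; g ≡ 0 at y ∈ {5}; common: ∅.
  x = 6: f ≡ 0 at y ∈ ∅; g ≡ 0 at y ∈ {4}; common: ∅.
Collecting: common zeros = ∅, so the count is 0.
Comparison with the Bézout bound: 0 ≤ 2 = deg(f)·deg(g), as expected for curves with no common component (the affine F_7-count falls short of the bound because intersections may lie at infinity, over extension fields, or carry multiplicity).


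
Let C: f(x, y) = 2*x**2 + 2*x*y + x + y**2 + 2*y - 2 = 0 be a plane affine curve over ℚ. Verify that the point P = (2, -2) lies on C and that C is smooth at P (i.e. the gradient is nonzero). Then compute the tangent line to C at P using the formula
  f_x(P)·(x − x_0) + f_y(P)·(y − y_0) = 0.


Tangent line at P: 5*x + 2*y - 6 = 0.

Step 1: f(2, -2) = 0, so P lies on C.
Step 2: partial derivatives
  f_x(x, y) = 4*x + 2*y + 1, f_y(x, y) = 2*x + 2*y + 2.
  f_x(P) = 5, f_y(P) = 2 (gradient nonzero, so P is smooth).
Step 3: tangent line at P: 5·(x − 2) + 2·(y − -2) = 0.
Expanding: 5*x + 2*y - 6 = 0.


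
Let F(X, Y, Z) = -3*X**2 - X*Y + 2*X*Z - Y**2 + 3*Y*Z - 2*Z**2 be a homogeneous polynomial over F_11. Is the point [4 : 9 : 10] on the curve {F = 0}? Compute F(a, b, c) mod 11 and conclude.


F(4,9,10) ≡ 7 (mod 11); P is NOT on the curve.

Evaluate F(4, 9, 10) term-by-term (mod 11).
  -3*X**2 ↦ -3·16·1·1 = -48
  -X*Y ↦ -1·4·9·1 = -36
  2*X*Z ↦ 2·4·1·10 = 80
  -Y**2 ↦ -1·1·81·1 = -81
  3*Y*Z ↦ 3·1·9·10 = 270
  -2*Z**2 ↦ -2·1·1·100 = -200
Sum: F(4, 9, 10) = (-48) + (-36) + (80) + (-81) + (270) + (-200) = -15.
Reducing mod 11: -15 ≡ 7 (mod 11).
Since F(a, b, c) ≡ 7 ≠ 0 (mod 11), P does NOT lie on the curve.


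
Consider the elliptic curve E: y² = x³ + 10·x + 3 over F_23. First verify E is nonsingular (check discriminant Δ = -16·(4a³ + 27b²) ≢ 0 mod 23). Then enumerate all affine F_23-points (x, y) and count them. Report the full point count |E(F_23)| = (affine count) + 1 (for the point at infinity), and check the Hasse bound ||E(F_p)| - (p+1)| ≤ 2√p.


Affine points = {(0, 7), (0, 16), (2, 10), (2, 13), (6, 7), (6, 16), (7, 5), (7, 18), (11, 8), (11, 15), (14, 9), (14, 14), (15, 3), (15, 20), (16, 2), (16, 21), (17, 7), (17, 16), (18, 9), (18, 14)}; affine count = 20; |E(F_23)| = 21.

Discriminant check: Δ ∝ 4a³ + 27b² = 4·10³ + 27·3² = 4·1000 + 27·9 ≡ 11 (mod 23). Nonzero ⇒ E is nonsingular.
For each x ∈ F_23, compute rhs = x³ + 10·x + 3 mod 23, then count y ∈ F_23 with y² ≡ rhs.
  x = 0: rhs = 3, matching y values: 7, 16 (2 points).
  x = 1: rhs = 14, matching y values: none (0 points).
  x = 2: rhs = 8, matching y values: 10, 13 (2 points).
  x = 3: rhs = 14, matching y values: none (0 points).
  x = 4: rhs = 15, matching y values: none (0 points).
  x = 5: rhs = 17, matching y values: none (0 points).
  x = 6: rhs = 3, matching y values: 7, 16 (2 points).
  x = 7: rhs = 2, matching y values: 5, 18 (2 points).
  x = 8: rhs = 20, matching y values: none (0 points).
  x = 9: rhs = 17, matching y values: none (0 points).
  x = 10: rhs = 22, matching y values: none (0 points).
  x = 11: rhs = 18, matching y values: 8, 15 (2 points).
  x = 12: rhs = 11, matching y values: none (0 points).
  x = 13: rhs = 7, matching y values: none (0 points).
  x = 14: rhs = 12, matching y values: 9, 14 (2 points).
  x = 15: rhs = 9, matching y values: 3, 20 (2 points).
  x = 16: rhs = 4, matching y values: 2, 21 (2 points).
  x = 17: rhs = 3, matching y values: 7, 16 (2 points).
  x = 18: rhs = 12, matching y values: 9, 14 (2 points).
  x = 19: rhs = 14, matching y values: none (0 points).
  x = 20: rhs = 15, matching y values: none (0 points).
  x = 21: rhs = 21, matching y values: none (0 points).
  x = 22: rhs = 15, matching y values: none (0 points).
Total affine count: 20.
Full point count |E(F_23)| = 20 + 1 = 21.
Hasse bound: |21 − (23+1)| = |-3| = 3 ≤ 2√23 ≈ 9.5917 ✓.


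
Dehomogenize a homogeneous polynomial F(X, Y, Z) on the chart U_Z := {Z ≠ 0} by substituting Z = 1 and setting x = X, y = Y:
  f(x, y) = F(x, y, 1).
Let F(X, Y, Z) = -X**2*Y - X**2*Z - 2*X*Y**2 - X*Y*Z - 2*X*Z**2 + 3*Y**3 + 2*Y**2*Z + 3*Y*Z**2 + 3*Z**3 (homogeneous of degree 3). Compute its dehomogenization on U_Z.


f(x, y) = -x**2*y - x**2 - 2*x*y**2 - x*y - 2*x + 3*y**3 + 2*y**2 + 3*y + 3

On U_Z we set Z = 1. Each monomial c·X^i·Y^j·Z^k in F becomes c·x^i·y^j·1^k = c·x^i·y^j.
Substituting Z = 1: F(X, Y, 1) = -x**2*y - x**2 - 2*x*y**2 - x*y - 2*x + 3*y**3 + 2*y**2 + 3*y + 3.
Note: deg(f) ≤ deg(F) = 3; strict inequality happens when F is divisible by Z (lost terms).


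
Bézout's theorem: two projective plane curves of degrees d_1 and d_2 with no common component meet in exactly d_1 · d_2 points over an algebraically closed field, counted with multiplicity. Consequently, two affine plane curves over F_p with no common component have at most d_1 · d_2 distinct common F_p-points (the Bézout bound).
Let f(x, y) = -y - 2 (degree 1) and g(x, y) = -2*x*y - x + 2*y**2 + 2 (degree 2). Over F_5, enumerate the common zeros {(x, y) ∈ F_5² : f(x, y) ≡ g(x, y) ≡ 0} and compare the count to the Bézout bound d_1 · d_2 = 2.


Common zeros: {(0, 3)}; count = 1; Bézout bound = 2.

deg(f) = 1, deg(g) = 2, so Bézout bound = 2.
Scan x ∈ F_5. For each x, list the y ∈ F_5 with f(x, y) ≡ 0 and those with g(x, y) ≡ 0 (mod 5); the common zeros in that column are the intersection.
  x = 0: f ≡ 0 at y ∈ {3}; g ≡ 0 at y ∈ {2, 3}; common: {3}.
  x = 1: f ≡ 0 at y ∈ {3}; g ≡ 0 at y ∈ {2, 4}; common: ∅.
  x = 2: f ≡ 0 at y ∈ {3}; g ≡ 0 at y ∈ {0, 2}; common: ∅.
  x = 3: f ≡ 0 at y ∈ {3}; g ≡ 0 at y ∈ {1, 2}; common: ∅.
  x = 4: f ≡ 0 at y ∈ {3}; g ≡ 0 at y ∈ {2}; common: ∅.
Collecting: common zeros = {(0, 3)}, so the count is 1.
Comparison with the Bézout bound: 1 ≤ 2 = deg(f)·deg(g), as expected for curves with no common component (the affine F_5-count falls short of the bound because intersections may lie at infinity, over extension fields, or carry multiplicity).


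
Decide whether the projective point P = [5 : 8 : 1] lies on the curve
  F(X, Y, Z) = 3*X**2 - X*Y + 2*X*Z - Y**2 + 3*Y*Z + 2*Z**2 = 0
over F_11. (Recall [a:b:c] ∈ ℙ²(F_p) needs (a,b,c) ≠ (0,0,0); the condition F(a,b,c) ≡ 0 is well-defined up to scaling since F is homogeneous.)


F(5,8,1) ≡ 7 (mod 11); P is NOT on the curve.

Evaluate F(5, 8, 1) term-by-term (mod 11).
  3*X**2 ↦ 3·25·1·1 = 75
  -X*Y ↦ -1·5·8·1 = -40
  2*X*Z ↦ 2·5·1·1 = 10
  -Y**2 ↦ -1·1·64·1 = -64
  3*Y*Z ↦ 3·1·8·1 = 24
  2*Z**2 ↦ 2·1·1·1 = 2
Sum: F(5, 8, 1) = (75) + (-40) + (10) + (-64) + (24) + (2) = 7.
Reducing mod 11: 7 ≡ 7 (mod 11).
Since F(a, b, c) ≡ 7 ≠ 0 (mod 11), P does NOT lie on the curve.


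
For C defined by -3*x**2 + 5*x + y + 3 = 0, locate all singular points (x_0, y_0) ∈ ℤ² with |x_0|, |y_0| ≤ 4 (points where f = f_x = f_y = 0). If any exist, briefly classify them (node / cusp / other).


No singular points in the scanned grid; C is smooth there.

Compute partial derivatives:
  f_x = 5 - 6*x.
  f_y = 1.
f_y = 1 is a nonzero constant, so f_y never vanishes: no point (x, y) can satisfy f = f_x = f_y = 0. In particular no (x, y) ∈ {−4, ..., 4}² is singular; the curve is smooth.


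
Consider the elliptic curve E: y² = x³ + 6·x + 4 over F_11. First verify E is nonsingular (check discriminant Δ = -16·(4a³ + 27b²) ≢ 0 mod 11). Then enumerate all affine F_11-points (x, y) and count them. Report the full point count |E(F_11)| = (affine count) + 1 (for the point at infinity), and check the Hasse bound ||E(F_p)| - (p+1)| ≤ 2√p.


Affine points = {(0, 2), (0, 9), (1, 0), (3, 4), (3, 7), (4, 2), (4, 9), (5, 4), (5, 7), (6, 5), (6, 6), (7, 2), (7, 9), (8, 5), (8, 6)}; affine count = 15; |E(F_11)| = 16.

Discriminant check: Δ ∝ 4a³ + 27b² = 4·6³ + 27·4² = 4·216 + 27·16 ≡ 9 (mod 11). Nonzero ⇒ E is nonsingular.
For each x ∈ F_11, compute rhs = x³ + 6·x + 4 mod 11, then count y ∈ F_11 with y² ≡ rhs.
  x = 0: rhs = 4, matching y values: 2, 9 (2 points).
  x = 1: rhs = 0, matching y values: 0 (1 points).
  x = 2: rhs = 2, matching y values: none (0 points).
  x = 3: rhs = 5, matching y values: 4, 7 (2 points).
  x = 4: rhs = 4, matching y values: 2, 9 (2 points).
  x = 5: rhs = 5, matching y values: 4, 7 (2 points).
  x = 6: rhs = 3, matching y values: 5, 6 (2 points).
  x = 7: rhs = 4, matching y values: 2, 9 (2 points).
  x = 8: rhs = 3, matching y values: 5, 6 (2 points).
  x = 9: rhs = 6, matching y values: none (0 points).
  x = 10: rhs = 8, matching y values: none (0 points).
Total affine count: 15.
Full point count |E(F_11)| = 15 + 1 = 16.
Hasse bound: |16 − (11+1)| = |4| = 4 ≤ 2√11 ≈ 6.6332 ✓.


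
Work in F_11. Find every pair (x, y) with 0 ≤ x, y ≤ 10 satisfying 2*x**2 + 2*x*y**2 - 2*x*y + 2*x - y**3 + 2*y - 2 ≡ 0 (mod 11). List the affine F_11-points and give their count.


Affine F_11-points: {(2, 1), (3, 0), (3, 7), (3, 10), (5, 5), (5, 6), (5, 10), (7, 0), (7, 5), (7, 9), (8, 1), (8, 6), (8, 9), (9, 7)}; count = 14.

For each of the 121 pairs (x, y) ∈ F_11², evaluate f(x, y) mod 11. Record the zeros.
  x = 0: [0↦9, 1↦10, 2↦5, 3↦10, 4↦8, 5↦4, 6↦3, 7↦10, 8↦8, 9↦2, 10↦8]  zeros at y ∈ ∅
  x = 1: [0↦2, 1↦3, 2↦2, 3↦4, 4↦3, 5↦4, 6↦1, 7↦10, 8↦3, 9↦7, 10↦5]  zeros at y ∈ ∅
  x = 2: [0↦10, 1↦0, 2↦3, 3↦2, 4↦2, 5↦8, 6↦3, 7↦3, 8↦2, 9↦5, 10↦6]  zeros at y ∈ {1}
  x = 3: [0↦0, 1↦1, 2↦8, 3↦4, 4↦5, 5↦5, 6↦9, 7↦0, 8↦5, 9↦7, 10↦0]  zeros at y ∈ {0, 7, 10}
  x = 4: [0↦5, 1↦6, 2↦6, 3↦10, 4↦1, 5↦6, 6↦8, 7↦1, 8↦1, 9↦2, 10↦9]  zeros at y ∈ ∅
  x = 5: [0↦3, 1↦4, 2↦8, 3↦9, 4↦1, 5↦0, 6↦0, 7↦6, 8↦1, 9↦1, 10↦0]  zeros at y ∈ {5, 6, 10}
  x = 6: [0↦5, 1↦6, 2↦3, 3↦1, 4↦5, 5↦9, 6↦7, 7↦4, 8↦5, 9↦4, 10↦6]  zeros at y ∈ ∅
  x = 7: [0↦0, 1↦1, 2↦2, 3↦8, 4↦2, 5↦0, 6↦7, 7↦6, 8↦2, 9↦0, 10↦5]  zeros at y ∈ {0, 5, 9}
  x = 8: [0↦10, 1↦0, 2↦5, 3↦8, 4↦3, 5↦6, 6↦0, 7↦1, 8↦3, 9↦0, 10↦8]  zeros at y ∈ {1, 6, 9}
  x = 9: [0↦2, 1↦3, 2↦1, 3↦1, 4↦8, 5↦5, 6↦8, 7↦0, 8↦8, 9↦4, 10↦4]  zeros at y ∈ {7}
  x = 10: [0↦9, 1↦10, 2↦1, 3↦9, 4↦6, 5↦8, 6↦9, 7↦3, 8↦6, 9↦1, 10↦4]  zeros at y ∈ ∅
Collecting zeros: affine points = {(2, 1), (3, 0), (3, 7), (3, 10), (5, 5), (5, 6), (5, 10), (7, 0), (7, 5), (7, 9), (8, 1), (8, 6), (8, 9), (9, 7)}.
Total count |C(F_11)_aff| = 14.


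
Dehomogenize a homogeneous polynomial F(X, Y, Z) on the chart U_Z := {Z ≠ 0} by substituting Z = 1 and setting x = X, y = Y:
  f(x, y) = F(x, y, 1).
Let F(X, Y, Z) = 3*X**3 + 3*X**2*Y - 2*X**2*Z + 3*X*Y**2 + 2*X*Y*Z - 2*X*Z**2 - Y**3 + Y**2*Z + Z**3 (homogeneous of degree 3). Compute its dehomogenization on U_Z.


f(x, y) = 3*x**3 + 3*x**2*y - 2*x**2 + 3*x*y**2 + 2*x*y - 2*x - y**3 + y**2 + 1

On U_Z we set Z = 1. Each monomial c·X^i·Y^j·Z^k in F becomes c·x^i·y^j·1^k = c·x^i·y^j.
Substituting Z = 1: F(X, Y, 1) = 3*x**3 + 3*x**2*y - 2*x**2 + 3*x*y**2 + 2*x*y - 2*x - y**3 + y**2 + 1.
Note: deg(f) ≤ deg(F) = 3; strict inequality happens when F is divisible by Z (lost terms).


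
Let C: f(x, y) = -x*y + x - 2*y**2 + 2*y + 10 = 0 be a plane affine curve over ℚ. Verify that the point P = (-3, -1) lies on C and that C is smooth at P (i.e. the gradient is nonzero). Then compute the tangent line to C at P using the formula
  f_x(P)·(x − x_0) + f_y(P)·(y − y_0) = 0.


Tangent line at P: 2*x + 9*y + 15 = 0.

Step 1: f(-3, -1) = 0, so P lies on C.
Step 2: partial derivatives
  f_x(x, y) = 1 - y, f_y(x, y) = -x - 4*y + 2.
  f_x(P) = 2, f_y(P) = 9 (gradient nonzero, so P is smooth).
Step 3: tangent line at P: 2·(x − -3) + 9·(y − -1) = 0.
Expanding: 2*x + 9*y + 15 = 0.


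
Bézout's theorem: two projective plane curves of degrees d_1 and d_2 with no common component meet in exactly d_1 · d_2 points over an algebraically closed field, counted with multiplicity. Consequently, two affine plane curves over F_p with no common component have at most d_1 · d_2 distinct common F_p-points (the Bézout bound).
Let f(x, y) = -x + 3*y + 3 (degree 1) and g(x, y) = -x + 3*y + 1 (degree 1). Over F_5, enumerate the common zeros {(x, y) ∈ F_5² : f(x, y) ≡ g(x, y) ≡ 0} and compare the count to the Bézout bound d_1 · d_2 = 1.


Common zeros: ∅; count = 0; Bézout bound = 1.

deg(f) = 1, deg(g) = 1, so Bézout bound = 1.
Scan x ∈ F_5. For each x, list the y ∈ F_5 with f(x, y) ≡ 0 and those with g(x, y) ≡ 0 (mod 5); the common zeros in that column are the intersection.
  x = 0: f ≡ 0 at y ∈ {4}; g ≡ 0 at y ∈ {3}; common: ∅.
  x = 1: f ≡ 0 at y ∈ {1}; g ≡ 0 at y ∈ {0}; common: ∅.
  x = 2: f ≡ 0 at y ∈ {3}; g ≡ 0 at y ∈ {2}; common: ∅.
  x = 3: f ≡ 0 at y ∈ {0}; g ≡ 0 at y ∈ {4}; common: ∅.
  x = 4: f ≡ 0 at y ∈ {2}; g ≡ 0 at y ∈ {1}; common: ∅.
Collecting: common zeros = ∅, so the count is 0.
Comparison with the Bézout bound: 0 ≤ 1 = deg(f)·deg(g), as expected for curves with no common component (the affine F_5-count falls short of the bound because intersections may lie at infinity, over extension fields, or carry multiplicity).


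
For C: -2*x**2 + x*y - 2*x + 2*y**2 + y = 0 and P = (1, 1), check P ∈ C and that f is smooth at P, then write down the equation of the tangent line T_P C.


Tangent line at P: -5*x + 6*y - 1 = 0.

Step 1: f(1, 1) = 0, so P lies on C.
Step 2: partial derivatives
  f_x(x, y) = -4*x + y - 2, f_y(x, y) = x + 4*y + 1.
  f_x(P) = -5, f_y(P) = 6 (gradient nonzero, so P is smooth).
Step 3: tangent line at P: -5·(x − 1) + 6·(y − 1) = 0.
Expanding: -5*x + 6*y - 1 = 0.


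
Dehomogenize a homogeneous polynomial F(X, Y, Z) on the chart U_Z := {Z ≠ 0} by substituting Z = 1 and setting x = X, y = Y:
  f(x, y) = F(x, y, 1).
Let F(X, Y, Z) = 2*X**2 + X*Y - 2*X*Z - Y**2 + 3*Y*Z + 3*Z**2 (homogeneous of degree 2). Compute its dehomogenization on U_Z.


f(x, y) = 2*x**2 + x*y - 2*x - y**2 + 3*y + 3

On U_Z we set Z = 1. Each monomial c·X^i·Y^j·Z^k in F becomes c·x^i·y^j·1^k = c·x^i·y^j.
Substituting Z = 1: F(X, Y, 1) = 2*x**2 + x*y - 2*x - y**2 + 3*y + 3.
Note: deg(f) ≤ deg(F) = 2; strict inequality happens when F is divisible by Z (lost terms).


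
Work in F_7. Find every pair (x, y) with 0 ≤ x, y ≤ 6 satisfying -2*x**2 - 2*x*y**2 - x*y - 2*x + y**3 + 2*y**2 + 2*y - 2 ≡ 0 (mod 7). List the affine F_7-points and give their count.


Affine F_7-points: {(0, 3), (2, 0), (2, 2), (4, 0), (4, 1), (4, 5), (6, 2), (6, 3), (6, 5)}; count = 9.

For each of the 49 pairs (x, y) ∈ F_7², evaluate f(x, y) mod 7. Record the zeros.
  x = 0: [0↦5, 1↦3, 2↦4, 3↦0, 4↦4, 5↦1, 6↦4]  zeros at y ∈ {3}
  x = 1: [0↦1, 1↦3, 2↦4, 3↦3, 4↦6, 5↦5, 6↦6]  zeros at y ∈ ∅
  x = 2: [0↦0, 1↦6, 2↦0, 3↦2, 4↦4, 5↦5, 6↦4]  zeros at y ∈ {0, 2}
  x = 3: [0↦2, 1↦5, 2↦6, 3↦4, 4↦5, 5↦1, 6↦5]  zeros at y ∈ ∅
  x = 4: [0↦0, 1↦0, 2↦1, 3↦2, 4↦2, 5↦0, 6↦2]  zeros at y ∈ {0, 1, 5}
  x = 5: [0↦1, 1↦5, 2↦6, 3↦3, 4↦2, 5↦2, 6↦2]  zeros at y ∈ ∅
  x = 6: [0↦5, 1↦6, 2↦0, 3↦0, 4↦5, 5↦0, 6↦5]  zeros at y ∈ {2, 3, 5}
Collecting zeros: affine points = {(0, 3), (2, 0), (2, 2), (4, 0), (4, 1), (4, 5), (6, 2), (6, 3), (6, 5)}.
Total count |C(F_7)_aff| = 9.


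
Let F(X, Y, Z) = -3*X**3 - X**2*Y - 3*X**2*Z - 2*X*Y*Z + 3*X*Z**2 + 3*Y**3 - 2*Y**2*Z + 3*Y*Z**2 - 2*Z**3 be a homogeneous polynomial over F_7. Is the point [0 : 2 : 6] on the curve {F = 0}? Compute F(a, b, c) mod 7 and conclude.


F(0,2,6) ≡ 5 (mod 7); P is NOT on the curve.

Evaluate F(0, 2, 6) term-by-term (mod 7).
  -3*X**3 ↦ -3·0·1·1 = 0
  -X**2*Y ↦ -1·0·2·1 = 0
  -3*X**2*Z ↦ -3·0·1·6 = 0
  -2*X*Y*Z ↦ -2·0·2·6 = 0
  3*X*Z**2 ↦ 3·0·1·36 = 0
  3*Y**3 ↦ 3·1·8·1 = 24
  -2*Y**2*Z ↦ -2·1·4·6 = -48
  3*Y*Z**2 ↦ 3·1·2·36 = 216
  -2*Z**3 ↦ -2·1·1·216 = -432
Sum: F(0, 2, 6) = (0) + (0) + (0) + (0) + (0) + (24) + (-48) + (216) + (-432) = -240.
Reducing mod 7: -240 ≡ 5 (mod 7).
Since F(a, b, c) ≡ 5 ≠ 0 (mod 7), P does NOT lie on the curve.


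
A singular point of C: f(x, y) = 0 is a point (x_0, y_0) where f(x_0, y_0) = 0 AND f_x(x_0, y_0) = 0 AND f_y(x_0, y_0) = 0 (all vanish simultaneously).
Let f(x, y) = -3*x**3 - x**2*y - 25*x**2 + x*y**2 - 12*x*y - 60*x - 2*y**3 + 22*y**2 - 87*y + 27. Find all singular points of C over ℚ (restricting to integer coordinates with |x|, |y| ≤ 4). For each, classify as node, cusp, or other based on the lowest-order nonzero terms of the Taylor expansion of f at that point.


Singular points: {(-3, 3)}; classification: node.

Compute partial derivatives:
  f_x = -9*x**2 - 2*x*y - 50*x + y**2 - 12*y - 60.
  f_y = -x**2 + 2*x*y - 12*x - 6*y**2 + 44*y - 87.
Scan x_0 ∈ {−4, ..., 4}. For each x_0, f_y(x_0, y) is a polynomial in y; find its integer roots y ∈ {−4, ..., 4}, then test f_x and f at those candidates.
  x = -4: f_y(-4, y) = -6*y**2 + 36*y - 55; no integer root y with |y| ≤ 4.
  x = -3: f_y(-3, y) = -6*y**2 + 38*y - 60; vanishes at y ∈ {3}. (-3, 3): f_x = 0, f = 0 — SINGULAR.
  x = -2: f_y(-2, y) = -6*y**2 + 40*y - 67; no integer root y with |y| ≤ 4.
  x = -1: f_y(-1, y) = -6*y**2 + 42*y - 76; no integer root y with |y| ≤ 4.
  x = 0: f_y(0, y) = -6*y**2 + 44*y - 87; no integer root y with |y| ≤ 4.
  x = 1: f_y(1, y) = -6*y**2 + 46*y - 100; no integer root y with |y| ≤ 4.
  x = 2: f_y(2, y) = -6*y**2 + 48*y - 115; no integer root y with |y| ≤ 4.
  x = 3: f_y(3, y) = -6*y**2 + 50*y - 132; no integer root y with |y| ≤ 4.
  x = 4: f_y(4, y) = -6*y**2 + 52*y - 151; no integer root y with |y| ≤ 4.
Only singular point on the grid: (-3, 3).
Classify: substitute x = -3 + u, y = 3 + v and expand: f = -3*u**3 - u**2*v - u**2 + u*v**2 - 2*v**3 + v**2.
No constant or linear terms (consistent with a singular point). Quadratic part: -u**2 + v**2. Cubic part: -3*u**3 - u**2*v + u*v**2 - 2*v**3.
The quadratic part v**2 - u**2 = (v − u)(v + u) splits into two distinct linear factors, so there are two distinct tangent lines y − 3 = ±(x − -3) — this is a node (ordinary double point).
Classification: node.


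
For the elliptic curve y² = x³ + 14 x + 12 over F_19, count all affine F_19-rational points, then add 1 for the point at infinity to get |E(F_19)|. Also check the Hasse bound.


Affine points = {(3, 9), (3, 10), (5, 6), (5, 13), (7, 4), (7, 15), (8, 3), (8, 16), (13, 4), (13, 15), (14, 8), (14, 11), (15, 5), (15, 14), (16, 0), (18, 4), (18, 15)}; affine count = 17; |E(F_19)| = 18.

Discriminant check: Δ ∝ 4a³ + 27b² = 4·14³ + 27·12² = 4·2744 + 27·144 ≡ 6 (mod 19). Nonzero ⇒ E is nonsingular.
For each x ∈ F_19, compute rhs = x³ + 14·x + 12 mod 19, then count y ∈ F_19 with y² ≡ rhs.
  x = 0: rhs = 12, matching y values: none (0 points).
  x = 1: rhs = 8, matching y values: none (0 points).
  x = 2: rhs = 10, matching y values: none (0 points).
  x = 3: rhs = 5, matching y values: 9, 10 (2 points).
  x = 4: rhs = 18, matching y values: none (0 points).
  x = 5: rhs = 17, matching y values: 6, 13 (2 points).
  x = 6: rhs = 8, matching y values: none (0 points).
  x = 7: rhs = 16, matching y values: 4, 15 (2 points).
  x = 8: rhs = 9, matching y values: 3, 16 (2 points).
  x = 9: rhs = 12, matching y values: none (0 points).
  x = 10: rhs = 12, matching y values: none (0 points).
  x = 11: rhs = 15, matching y values: none (0 points).
  x = 12: rhs = 8, matching y values: none (0 points).
  x = 13: rhs = 16, matching y values: 4, 15 (2 points).
  x = 14: rhs = 7, matching y values: 8, 11 (2 points).
  x = 15: rhs = 6, matching y values: 5, 14 (2 points).
  x = 16: rhs = 0, matching y values: 0 (1 points).
  x = 17: rhs = 14, matching y values: none (0 points).
  x = 18: rhs = 16, matching y values: 4, 15 (2 points).
Total affine count: 17.
Full point count |E(F_19)| = 17 + 1 = 18.
Hasse bound: |18 − (19+1)| = |-2| = 2 ≤ 2√19 ≈ 8.7178 ✓.
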